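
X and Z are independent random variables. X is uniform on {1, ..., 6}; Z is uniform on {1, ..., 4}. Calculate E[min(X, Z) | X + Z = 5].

P(X + Z = 5) = 1/6.
Summing min(X,Z)·P(x,y) over outcomes with X + Z = 5 gives 1/4.
E[min(X, Z) | X + Z = 5] = (1/4) / (1/6) = 3/2.

3/2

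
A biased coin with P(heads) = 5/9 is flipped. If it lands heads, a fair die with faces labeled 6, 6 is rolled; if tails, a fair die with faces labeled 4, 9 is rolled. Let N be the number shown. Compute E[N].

56/9

E[N | heads] = (6+6)/2 = 6.
E[N | tails] = (4+9)/2 = 13/2.
E[N] = (5/9)·(6) + (4/9)·(13/2) = 56/9.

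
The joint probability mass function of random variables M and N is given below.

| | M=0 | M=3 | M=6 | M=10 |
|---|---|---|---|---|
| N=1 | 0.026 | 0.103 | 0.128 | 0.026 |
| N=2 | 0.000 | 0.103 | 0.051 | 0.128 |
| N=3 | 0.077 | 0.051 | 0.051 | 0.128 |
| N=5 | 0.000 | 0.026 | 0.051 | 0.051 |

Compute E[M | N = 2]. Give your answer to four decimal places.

6.7199

P(N = 2) = 0.282.
Σ M·P over the event = 3·(0.103) + 6·(0.051) + 10·(0.128) = 1.895.
E[M | N = 2] = (1.895) / (0.282) = 6.7199.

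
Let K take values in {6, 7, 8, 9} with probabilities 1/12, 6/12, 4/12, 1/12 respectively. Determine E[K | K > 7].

P(K > 7) = 5/12.
Σ over the event: 8·1/3 + 9·1/12 = 41/12.
E[K | K > 7] = (41/12) / (5/12) = 41/5.

41/5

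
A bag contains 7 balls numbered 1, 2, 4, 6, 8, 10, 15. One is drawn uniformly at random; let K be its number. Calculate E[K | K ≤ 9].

21/5

P(K ≤ 9) = 5/7.
Σ over the event: 1·1/7 + 2·1/7 + 4·1/7 + 6·1/7 + 8·1/7 = 3.
E[K | K ≤ 9] = (3) / (5/7) = 21/5.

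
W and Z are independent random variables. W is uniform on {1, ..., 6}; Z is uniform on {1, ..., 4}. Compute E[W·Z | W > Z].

P(W > Z) = 7/12.
Summing WZ·P(x,y) over outcomes with W > Z gives 145/24.
E[W·Z | W > Z] = (145/24) / (7/12) = 145/14.

145/14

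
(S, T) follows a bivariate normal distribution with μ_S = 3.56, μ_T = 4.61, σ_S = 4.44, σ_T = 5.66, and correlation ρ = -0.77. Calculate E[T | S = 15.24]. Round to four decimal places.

-6.8548

The regression of T on S has slope ρ·σ_T/σ_S and passes through (μ_S, μ_T).
E[T | S=15.24] = 4.61 + (-0.77)·(5.66/4.44)·(15.24 − (3.56)) = 4.61 + (-0.981577)·(11.68) = -6.8548.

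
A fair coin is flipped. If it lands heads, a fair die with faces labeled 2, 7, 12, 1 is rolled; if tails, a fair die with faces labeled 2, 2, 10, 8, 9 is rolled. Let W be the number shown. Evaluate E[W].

E[W | heads] = (2+7+12+1)/4 = 11/2.
E[W | tails] = (2+2+10+8+9)/5 = 31/5.
E[W] = (1/2)·(11/2) + (1/2)·(31/5) = 117/20.

117/20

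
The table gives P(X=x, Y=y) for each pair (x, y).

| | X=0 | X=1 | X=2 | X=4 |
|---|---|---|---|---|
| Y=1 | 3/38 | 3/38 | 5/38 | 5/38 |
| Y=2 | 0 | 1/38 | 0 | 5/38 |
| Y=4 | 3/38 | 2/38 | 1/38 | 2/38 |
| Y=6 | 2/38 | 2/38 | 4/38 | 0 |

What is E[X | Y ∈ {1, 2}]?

27/11

P(Y ∈ {1, 2}) = 11/19.
Σ X·P over the event = 0·(3/38) + 1·(3/38) + 1·(1/38) + 2·(5/38) + 4·(5/38) + 4·(5/38) = 27/19.
E[X | Y ∈ {1, 2}] = (27/19) / (11/19) = 27/11.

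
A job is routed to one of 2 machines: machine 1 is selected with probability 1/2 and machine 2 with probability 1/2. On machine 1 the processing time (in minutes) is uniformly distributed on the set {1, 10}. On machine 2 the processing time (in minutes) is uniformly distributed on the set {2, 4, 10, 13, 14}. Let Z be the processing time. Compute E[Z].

E[Z | machine 1] = (1+10)/2 = 11/2.
E[Z | machine 2] = (2+4+10+13+14)/5 = 43/5.
E[Z] = (1/2)·(11/2) + (1/2)·(43/5) = 141/20.

141/20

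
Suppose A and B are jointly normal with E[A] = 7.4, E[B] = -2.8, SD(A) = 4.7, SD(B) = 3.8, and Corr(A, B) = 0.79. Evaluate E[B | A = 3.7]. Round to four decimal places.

The regression of B on A has slope ρ·σ_B/σ_A and passes through (μ_A, μ_B).
E[B | A=3.7] = -2.8 + (0.79)·(3.8/4.7)·(3.7 − (7.4)) = -2.8 + (0.63872)·(-3.7) = -5.1633.

-5.1633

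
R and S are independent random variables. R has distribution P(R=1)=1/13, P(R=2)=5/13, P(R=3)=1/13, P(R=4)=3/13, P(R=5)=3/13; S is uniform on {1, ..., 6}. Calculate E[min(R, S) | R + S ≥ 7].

132/41

P(R + S ≥ 7) = 41/78.
Summing min(R,S)·P(x,y) over outcomes with R + S ≥ 7 gives 22/13.
E[min(R, S) | R + S ≥ 7] = (22/13) / (41/78) = 132/41.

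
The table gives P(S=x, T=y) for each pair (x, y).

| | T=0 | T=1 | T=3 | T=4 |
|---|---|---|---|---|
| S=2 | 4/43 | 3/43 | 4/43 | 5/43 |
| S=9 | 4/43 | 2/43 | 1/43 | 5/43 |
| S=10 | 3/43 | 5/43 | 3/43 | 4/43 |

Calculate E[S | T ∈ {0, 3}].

121/19

P(T ∈ {0, 3}) = 19/43.
Σ S·P over the event = 2·(4/43) + 2·(4/43) + 9·(4/43) + 9·(1/43) + 10·(3/43) + 10·(3/43) = 121/43.
E[S | T ∈ {0, 3}] = (121/43) / (19/43) = 121/19.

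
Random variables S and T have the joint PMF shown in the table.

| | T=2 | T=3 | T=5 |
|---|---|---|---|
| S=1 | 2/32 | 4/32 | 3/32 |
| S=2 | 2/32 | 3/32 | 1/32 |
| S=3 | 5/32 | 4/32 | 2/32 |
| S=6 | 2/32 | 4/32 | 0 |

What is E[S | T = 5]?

P(T = 5) = 3/16.
Σ S·P over the event = 1·(3/32) + 2·(1/32) + 3·(2/32) = 11/32.
E[S | T = 5] = (11/32) / (3/16) = 11/6.

11/6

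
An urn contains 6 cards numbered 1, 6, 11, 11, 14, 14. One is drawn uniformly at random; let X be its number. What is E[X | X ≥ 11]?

P(X ≥ 11) = 2/3.
Σ over the event: 11·1/3 + 14·1/3 = 25/3.
E[X | X ≥ 11] = (25/3) / (2/3) = 25/2.

25/2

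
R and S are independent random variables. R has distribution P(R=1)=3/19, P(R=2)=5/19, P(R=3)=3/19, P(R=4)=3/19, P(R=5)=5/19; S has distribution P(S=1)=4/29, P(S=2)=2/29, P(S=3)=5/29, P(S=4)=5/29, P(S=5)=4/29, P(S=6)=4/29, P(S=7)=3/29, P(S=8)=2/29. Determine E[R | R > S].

P(R > S) = 151/551.
Summing R·P(x,y) over outcomes with R > S gives 626/551.
E[R | R > S] = (626/551) / (151/551) = 626/151.

626/151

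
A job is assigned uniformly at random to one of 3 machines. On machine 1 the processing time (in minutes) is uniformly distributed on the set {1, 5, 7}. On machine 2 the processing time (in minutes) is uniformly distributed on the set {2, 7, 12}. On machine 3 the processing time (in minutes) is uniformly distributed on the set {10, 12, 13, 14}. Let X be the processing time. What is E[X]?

283/36

E[X | machine 1] = (1+5+7)/3 = 13/3.
E[X | machine 2] = (2+7+12)/3 = 7.
E[X | machine 3] = (10+12+13+14)/4 = 49/4.
E[X] = (1/3)·(13/3) + (1/3)·(7) + (1/3)·(49/4) = 283/36.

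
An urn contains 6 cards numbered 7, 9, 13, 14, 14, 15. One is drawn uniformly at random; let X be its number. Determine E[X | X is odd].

11

P(X is odd) = 2/3.
Σ over the event: 7·1/6 + 9·1/6 + 13·1/6 + 15·1/6 = 22/3.
E[X | X is odd] = (22/3) / (2/3) = 11.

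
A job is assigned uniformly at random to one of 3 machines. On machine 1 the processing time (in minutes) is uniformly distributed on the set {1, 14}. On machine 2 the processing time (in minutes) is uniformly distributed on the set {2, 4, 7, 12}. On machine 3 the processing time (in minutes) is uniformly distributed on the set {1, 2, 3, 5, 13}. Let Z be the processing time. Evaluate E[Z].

E[Z | machine 1] = (1+14)/2 = 15/2.
E[Z | machine 2] = (2+4+7+12)/4 = 25/4.
E[Z | machine 3] = (1+2+3+5+13)/5 = 24/5.
E[Z] = (1/3)·(15/2) + (1/3)·(25/4) + (1/3)·(24/5) = 371/60.

371/60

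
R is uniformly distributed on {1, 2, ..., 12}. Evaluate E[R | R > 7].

10

Given R > 7, R is equally likely to be any of {8, 9, 10, 11, 12}.
E[R | R > 7] = (8 + 9 + 10 + 11 + 12) / 5 = 10.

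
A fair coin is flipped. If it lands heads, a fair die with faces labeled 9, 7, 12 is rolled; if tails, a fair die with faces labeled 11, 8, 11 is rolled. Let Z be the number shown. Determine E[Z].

29/3

E[Z | heads] = (9+7+12)/3 = 28/3.
E[Z | tails] = (11+8+11)/3 = 10.
E[Z] = (1/2)·(28/3) + (1/2)·(10) = 29/3.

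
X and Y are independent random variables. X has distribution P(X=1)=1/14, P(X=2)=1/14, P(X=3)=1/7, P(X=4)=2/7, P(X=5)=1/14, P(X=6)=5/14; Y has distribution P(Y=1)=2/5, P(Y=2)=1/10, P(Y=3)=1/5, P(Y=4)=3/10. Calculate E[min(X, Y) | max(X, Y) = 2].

7/6

P(max(X, Y) = 2) = 3/70.
Summing min(X,Y)·P(x,y) over outcomes with max(X, Y) = 2 gives 1/20.
E[min(X, Y) | max(X, Y) = 2] = (1/20) / (3/70) = 7/6.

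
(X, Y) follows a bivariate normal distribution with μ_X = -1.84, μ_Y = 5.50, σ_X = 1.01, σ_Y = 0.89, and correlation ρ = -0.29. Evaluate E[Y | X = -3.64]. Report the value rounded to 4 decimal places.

5.9600

For a bivariate normal, E[Y | X=x] = μ_Y + ρ·(σ_Y/σ_X)·(x − μ_X).
E[Y | X=-3.64] = 5.50 + (-0.29)·(0.89/1.01)·(-3.64 − (-1.84)) = 5.50 + (-0.25554)·(-1.8) = 5.9600.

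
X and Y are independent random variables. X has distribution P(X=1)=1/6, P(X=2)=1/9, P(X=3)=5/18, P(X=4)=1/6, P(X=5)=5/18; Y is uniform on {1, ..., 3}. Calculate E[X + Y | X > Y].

P(X > Y) = 2/3.
Summing (X+Y)·P(x,y) over outcomes with X > Y gives 35/9.
E[X + Y | X > Y] = (35/9) / (2/3) = 35/6.

35/6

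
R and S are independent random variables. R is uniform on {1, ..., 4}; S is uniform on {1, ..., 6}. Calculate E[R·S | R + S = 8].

Outcomes with R + S = 8: (2,6), (3,5), (4,4), each with probability 1/24.
E[R·S | R + S = 8] = (12 + 15 + 16) / 3 = 43/3.

43/3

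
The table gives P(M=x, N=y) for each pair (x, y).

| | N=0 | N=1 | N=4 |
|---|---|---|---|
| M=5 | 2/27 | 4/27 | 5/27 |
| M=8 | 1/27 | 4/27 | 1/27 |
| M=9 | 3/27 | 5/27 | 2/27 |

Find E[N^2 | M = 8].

P(M = 8) = 2/9.
Σ N^2·P over the event = 0·(1/27) + 1·(4/27) + 16·(1/27) = 20/27.
E[N^2 | M = 8] = (20/27) / (2/9) = 10/3.

10/3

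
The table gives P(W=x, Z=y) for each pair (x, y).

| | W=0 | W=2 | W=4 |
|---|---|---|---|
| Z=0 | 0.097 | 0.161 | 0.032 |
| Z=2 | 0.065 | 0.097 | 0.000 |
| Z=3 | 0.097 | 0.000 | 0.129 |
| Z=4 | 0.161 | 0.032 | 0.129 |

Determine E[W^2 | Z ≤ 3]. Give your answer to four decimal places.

5.3215

P(Z ≤ 3) = 0.678.
Summing W^2·P(W=x,Z=y) over the conditioning event gives 3.608.
E[W^2 | Z ≤ 3] = (3.608) / (0.678) = 5.3215.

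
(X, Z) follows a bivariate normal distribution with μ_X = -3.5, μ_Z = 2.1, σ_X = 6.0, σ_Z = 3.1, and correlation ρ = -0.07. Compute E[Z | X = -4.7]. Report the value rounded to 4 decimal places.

2.1434

For a bivariate normal, E[Z | X=x] = μ_Z + ρ·(σ_Z/σ_X)·(x − μ_X).
E[Z | X=-4.7] = 2.1 + (-0.07)·(3.1/6.0)·(-4.7 − (-3.5)) = 2.1 + (-0.036167)·(-1.2) = 2.1434.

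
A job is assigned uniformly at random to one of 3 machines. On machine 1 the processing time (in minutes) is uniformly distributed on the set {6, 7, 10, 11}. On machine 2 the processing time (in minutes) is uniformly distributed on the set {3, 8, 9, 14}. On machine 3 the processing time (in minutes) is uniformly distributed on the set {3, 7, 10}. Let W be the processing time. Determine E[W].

E[W | machine 1] = (6+7+10+11)/4 = 17/2.
E[W | machine 2] = (3+8+9+14)/4 = 17/2.
E[W | machine 3] = (3+7+10)/3 = 20/3.
E[W] = (1/3)·(17/2) + (1/3)·(17/2) + (1/3)·(20/3) = 71/9.

71/9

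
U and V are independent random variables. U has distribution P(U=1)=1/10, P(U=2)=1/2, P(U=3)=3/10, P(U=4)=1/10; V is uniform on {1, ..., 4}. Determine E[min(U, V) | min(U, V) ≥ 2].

7/3

P(min(U, V) ≥ 2) = 27/40.
Summing min(U,V)·P(x,y) over outcomes with min(U, V) ≥ 2 gives 63/40.
E[min(U, V) | min(U, V) ≥ 2] = (63/40) / (27/40) = 7/3.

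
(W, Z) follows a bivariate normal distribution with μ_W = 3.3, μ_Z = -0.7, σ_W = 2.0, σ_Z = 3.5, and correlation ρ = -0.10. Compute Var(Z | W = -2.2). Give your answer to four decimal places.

For a bivariate normal, Var(Z | W=x) = σ_Z²(1 − ρ²).
Var(Z | W=-2.2) = (3.5)²·(1 − (-0.10)²) = 12.25·0.99 = 12.1275.

12.1275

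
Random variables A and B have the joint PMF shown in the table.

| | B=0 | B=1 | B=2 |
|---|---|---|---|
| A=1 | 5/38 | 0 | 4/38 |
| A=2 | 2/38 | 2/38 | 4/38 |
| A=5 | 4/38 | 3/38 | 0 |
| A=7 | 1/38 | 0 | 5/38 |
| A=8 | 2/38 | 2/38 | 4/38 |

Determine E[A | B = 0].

26/7

P(B = 0) = 7/19.
Σ A·P over the event = 1·(5/38) + 2·(2/38) + 5·(4/38) + 7·(1/38) + 8·(2/38) = 26/19.
E[A | B = 0] = (26/19) / (7/19) = 26/7.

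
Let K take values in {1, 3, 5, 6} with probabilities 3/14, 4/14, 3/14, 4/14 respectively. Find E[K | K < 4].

15/7

P(K < 4) = 1/2.
Σ over the event: 1·3/14 + 3·2/7 = 15/14.
E[K | K < 4] = (15/14) / (1/2) = 15/7.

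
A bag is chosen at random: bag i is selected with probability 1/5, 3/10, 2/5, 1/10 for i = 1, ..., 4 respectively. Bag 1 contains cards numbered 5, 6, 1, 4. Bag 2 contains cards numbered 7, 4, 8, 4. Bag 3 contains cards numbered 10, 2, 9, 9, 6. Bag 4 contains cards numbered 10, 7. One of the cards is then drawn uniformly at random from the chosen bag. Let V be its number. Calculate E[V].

E[V | bag 1] = (5+6+1+4)/4 = 4.
E[V | bag 2] = (7+4+8+4)/4 = 23/4.
E[V | bag 3] = (10+2+9+9+6)/5 = 36/5.
E[V | bag 4] = (10+7)/2 = 17/2.
E[V] = (1/5)·(4) + (3/10)·(23/4) + (2/5)·(36/5) + (1/10)·(17/2) = 1251/200.

1251/200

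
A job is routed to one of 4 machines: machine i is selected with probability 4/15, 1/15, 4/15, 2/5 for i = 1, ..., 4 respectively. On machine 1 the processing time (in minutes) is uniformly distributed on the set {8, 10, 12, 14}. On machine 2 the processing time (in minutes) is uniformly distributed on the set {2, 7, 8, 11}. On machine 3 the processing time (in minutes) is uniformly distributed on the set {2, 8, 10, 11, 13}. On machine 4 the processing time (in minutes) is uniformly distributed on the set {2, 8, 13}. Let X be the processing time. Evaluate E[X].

661/75

E[X | machine 1] = (8+10+12+14)/4 = 11.
E[X | machine 2] = (2+7+8+11)/4 = 7.
E[X | machine 3] = (2+8+10+11+13)/5 = 44/5.
E[X | machine 4] = (2+8+13)/3 = 23/3.
By the law of total expectation,
E[X] = (4/15)·(11) + (1/15)·(7) + (4/15)·(44/5) + (2/5)·(23/3) = 661/75.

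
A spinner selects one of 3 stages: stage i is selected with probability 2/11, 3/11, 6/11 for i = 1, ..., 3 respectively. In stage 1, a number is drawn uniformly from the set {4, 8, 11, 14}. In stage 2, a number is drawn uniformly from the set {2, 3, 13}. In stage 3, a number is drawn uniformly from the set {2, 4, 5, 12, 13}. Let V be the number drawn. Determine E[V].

797/110

E[V | stage 1] = (4+8+11+14)/4 = 37/4.
E[V | stage 2] = (2+3+13)/3 = 6.
E[V | stage 3] = (2+4+5+12+13)/5 = 36/5.
By the law of total expectation,
E[V] = (2/11)·(37/4) + (3/11)·(6) + (6/11)·(36/5) = 797/110.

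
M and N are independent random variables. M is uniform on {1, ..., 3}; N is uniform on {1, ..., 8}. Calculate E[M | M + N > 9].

Outcomes with M + N > 9: (2,8), (3,7), (3,8), each with probability 1/24.
E[M | M + N > 9] = (2 + 3 + 3) / 3 = 8/3.

8/3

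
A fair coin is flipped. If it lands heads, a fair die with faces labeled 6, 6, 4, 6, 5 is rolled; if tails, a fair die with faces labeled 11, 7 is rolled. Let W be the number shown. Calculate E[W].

36/5

E[W | heads] = (6+6+4+6+5)/5 = 27/5.
E[W | tails] = (11+7)/2 = 9.
By the law of total expectation,
E[W] = (1/2)·(27/5) + (1/2)·(9) = 36/5.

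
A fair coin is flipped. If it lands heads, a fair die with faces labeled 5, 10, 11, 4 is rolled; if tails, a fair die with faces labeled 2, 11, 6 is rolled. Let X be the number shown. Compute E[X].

E[X | heads] = (5+10+11+4)/4 = 15/2.
E[X | tails] = (2+11+6)/3 = 19/3.
E[X] = (1/2)·(15/2) + (1/2)·(19/3) = 83/12.

83/12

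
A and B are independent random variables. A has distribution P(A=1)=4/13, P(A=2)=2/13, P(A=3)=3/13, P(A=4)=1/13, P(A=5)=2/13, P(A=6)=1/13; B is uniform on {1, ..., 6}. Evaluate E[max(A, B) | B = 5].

P(B = 5) = 1/6.
Summing max(A,B)·P(x,y) over outcomes with B = 5 gives 11/13.
E[max(A, B) | B = 5] = (11/13) / (1/6) = 66/13.

66/13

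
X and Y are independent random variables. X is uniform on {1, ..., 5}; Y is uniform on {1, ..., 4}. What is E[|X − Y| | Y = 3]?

6/5

Outcomes with Y = 3: (1,3), (2,3), (3,3), (4,3), (5,3), each with probability 1/20.
E[|X − Y| | Y = 3] = (2 + 1 + 0 + 1 + 2) / 5 = 6/5.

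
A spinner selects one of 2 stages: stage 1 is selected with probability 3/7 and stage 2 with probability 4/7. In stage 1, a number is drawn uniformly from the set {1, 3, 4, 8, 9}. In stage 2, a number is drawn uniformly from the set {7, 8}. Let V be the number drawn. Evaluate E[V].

E[V | stage 1] = (1+3+4+8+9)/5 = 5.
E[V | stage 2] = (7+8)/2 = 15/2.
E[V] = (3/7)·(5) + (4/7)·(15/2) = 45/7.

45/7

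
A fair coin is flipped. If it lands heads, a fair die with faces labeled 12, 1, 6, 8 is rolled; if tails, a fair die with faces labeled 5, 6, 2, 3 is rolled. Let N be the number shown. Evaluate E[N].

43/8

E[N | heads] = (12+1+6+8)/4 = 27/4.
E[N | tails] = (5+6+2+3)/4 = 4.
E[N] = (1/2)·(27/4) + (1/2)·(4) = 43/8.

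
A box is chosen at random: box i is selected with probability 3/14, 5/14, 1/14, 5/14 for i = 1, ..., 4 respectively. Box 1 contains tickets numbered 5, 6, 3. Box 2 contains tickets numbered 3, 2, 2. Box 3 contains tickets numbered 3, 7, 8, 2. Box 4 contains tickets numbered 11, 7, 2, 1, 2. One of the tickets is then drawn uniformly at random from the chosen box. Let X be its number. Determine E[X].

23/6

E[X | box 1] = (5+6+3)/3 = 14/3.
E[X | box 2] = (3+2+2)/3 = 7/3.
E[X | box 3] = (3+7+8+2)/4 = 5.
E[X | box 4] = (11+7+2+1+2)/5 = 23/5.
E[X] = (3/14)·(14/3) + (5/14)·(7/3) + (1/14)·(5) + (5/14)·(23/5) = 23/6.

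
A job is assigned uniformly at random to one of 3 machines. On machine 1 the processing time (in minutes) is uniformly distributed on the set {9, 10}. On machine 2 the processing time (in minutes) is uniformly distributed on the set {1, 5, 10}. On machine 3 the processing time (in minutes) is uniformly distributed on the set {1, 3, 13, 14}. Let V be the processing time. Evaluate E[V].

E[V | machine 1] = (9+10)/2 = 19/2.
E[V | machine 2] = (1+5+10)/3 = 16/3.
E[V | machine 3] = (1+3+13+14)/4 = 31/4.
E[V] = (1/3)·(19/2) + (1/3)·(16/3) + (1/3)·(31/4) = 271/36.

271/36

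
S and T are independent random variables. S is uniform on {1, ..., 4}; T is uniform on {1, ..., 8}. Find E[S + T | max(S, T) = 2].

Outcomes with max(S, T) = 2: (1,2), (2,1), (2,2), each with probability 1/32.
E[S + T | max(S, T) = 2] = (3 + 3 + 4) / 3 = 10/3.

10/3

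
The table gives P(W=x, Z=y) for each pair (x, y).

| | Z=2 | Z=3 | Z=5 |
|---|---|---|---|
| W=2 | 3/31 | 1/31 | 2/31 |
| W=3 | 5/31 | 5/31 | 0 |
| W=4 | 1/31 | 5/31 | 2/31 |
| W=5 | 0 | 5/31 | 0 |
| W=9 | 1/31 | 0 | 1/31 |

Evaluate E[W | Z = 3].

31/8

P(Z = 3) = 16/31.
Summing W·P(W=x,Z=y) over the conditioning event gives 2.
E[W | Z = 3] = (2) / (16/31) = 31/8.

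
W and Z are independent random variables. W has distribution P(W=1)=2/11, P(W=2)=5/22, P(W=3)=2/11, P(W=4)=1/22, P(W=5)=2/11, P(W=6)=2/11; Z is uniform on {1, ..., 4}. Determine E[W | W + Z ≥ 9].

P(W + Z ≥ 9) = 3/22.
Summing W·P(x,y) over outcomes with W + Z ≥ 9 gives 17/22.
E[W | W + Z ≥ 9] = (17/22) / (3/22) = 17/3.

17/3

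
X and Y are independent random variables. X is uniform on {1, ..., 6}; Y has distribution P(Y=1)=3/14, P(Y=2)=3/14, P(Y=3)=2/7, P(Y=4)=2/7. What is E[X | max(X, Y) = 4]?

P(max(X, Y) = 4) = 13/42.
Summing X·P(x,y) over outcomes with max(X, Y) = 4 gives 20/21.
E[X | max(X, Y) = 4] = (20/21) / (13/42) = 40/13.

40/13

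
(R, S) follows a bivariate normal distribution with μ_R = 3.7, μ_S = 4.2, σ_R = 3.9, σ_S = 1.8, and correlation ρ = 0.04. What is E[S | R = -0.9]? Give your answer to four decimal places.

4.1151

The regression of S on R has slope ρ·σ_S/σ_R and passes through (μ_R, μ_S).
E[S | R=-0.9] = 4.2 + (0.04)·(1.8/3.9)·(-0.9 − (3.7)) = 4.2 + (0.018462)·(-4.6) = 4.1151.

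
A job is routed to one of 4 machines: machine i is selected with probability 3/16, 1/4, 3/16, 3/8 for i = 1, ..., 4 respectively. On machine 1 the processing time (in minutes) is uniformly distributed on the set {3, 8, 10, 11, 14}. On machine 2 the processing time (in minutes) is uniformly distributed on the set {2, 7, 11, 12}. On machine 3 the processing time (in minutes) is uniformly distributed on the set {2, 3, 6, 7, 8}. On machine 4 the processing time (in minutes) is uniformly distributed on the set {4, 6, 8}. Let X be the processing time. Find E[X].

139/20

E[X | machine 1] = (3+8+10+11+14)/5 = 46/5.
E[X | machine 2] = (2+7+11+12)/4 = 8.
E[X | machine 3] = (2+3+6+7+8)/5 = 26/5.
E[X | machine 4] = (4+6+8)/3 = 6.
By the law of total expectation,
E[X] = (3/16)·(46/5) + (1/4)·(8) + (3/16)·(26/5) + (3/8)·(6) = 139/20.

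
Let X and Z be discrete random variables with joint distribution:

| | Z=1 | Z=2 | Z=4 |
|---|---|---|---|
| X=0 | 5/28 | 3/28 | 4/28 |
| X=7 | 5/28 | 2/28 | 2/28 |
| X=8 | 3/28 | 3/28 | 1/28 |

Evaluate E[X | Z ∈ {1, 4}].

P(Z ∈ {1, 4}) = 5/7.
Σ X·P over the event = 0·(5/28) + 0·(4/28) + 7·(5/28) + 7·(2/28) + 8·(3/28) + 8·(1/28) = 81/28.
E[X | Z ∈ {1, 4}] = (81/28) / (5/7) = 81/20.

81/20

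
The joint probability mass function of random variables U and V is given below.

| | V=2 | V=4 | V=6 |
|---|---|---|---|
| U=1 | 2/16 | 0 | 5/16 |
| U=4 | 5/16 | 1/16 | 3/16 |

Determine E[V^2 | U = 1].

P(U = 1) = 7/16.
Summing V^2·P(U=x,V=y) over the conditioning event gives 47/4.
E[V^2 | U = 1] = (47/4) / (7/16) = 188/7.

188/7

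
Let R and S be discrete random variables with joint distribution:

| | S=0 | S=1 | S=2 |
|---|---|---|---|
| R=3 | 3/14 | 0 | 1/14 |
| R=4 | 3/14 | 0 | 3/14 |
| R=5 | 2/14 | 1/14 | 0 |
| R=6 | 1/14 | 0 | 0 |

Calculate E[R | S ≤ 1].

21/5

P(S ≤ 1) = 5/7.
Σ R·P over the event = 3·(3/14) + 4·(3/14) + 5·(2/14) + 5·(1/14) + 6·(1/14) = 3.
E[R | S ≤ 1] = (3) / (5/7) = 21/5.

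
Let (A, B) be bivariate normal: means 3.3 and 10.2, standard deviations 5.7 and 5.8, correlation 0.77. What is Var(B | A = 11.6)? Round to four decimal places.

For a bivariate normal, Var(B | A=x) = σ_B²(1 − ρ²).
Var(B | A=11.6) = (5.8)²·(1 − (0.77)²) = 33.64·0.4071 = 13.6948.

13.6948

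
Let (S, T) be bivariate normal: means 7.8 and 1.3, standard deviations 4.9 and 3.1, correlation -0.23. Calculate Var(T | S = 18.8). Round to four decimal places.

For a bivariate normal, Var(T | S=x) = σ_T²(1 − ρ²).
Var(T | S=18.8) = (3.1)²·(1 − (-0.23)²) = 9.61·0.9471 = 9.1016.

9.1016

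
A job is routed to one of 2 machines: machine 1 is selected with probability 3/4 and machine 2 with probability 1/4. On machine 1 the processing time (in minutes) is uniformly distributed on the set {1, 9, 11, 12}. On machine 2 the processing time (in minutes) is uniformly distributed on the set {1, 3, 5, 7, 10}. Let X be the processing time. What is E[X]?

E[X | machine 1] = (1+9+11+12)/4 = 33/4.
E[X | machine 2] = (1+3+5+7+10)/5 = 26/5.
E[X] = (3/4)·(33/4) + (1/4)·(26/5) = 599/80.

599/80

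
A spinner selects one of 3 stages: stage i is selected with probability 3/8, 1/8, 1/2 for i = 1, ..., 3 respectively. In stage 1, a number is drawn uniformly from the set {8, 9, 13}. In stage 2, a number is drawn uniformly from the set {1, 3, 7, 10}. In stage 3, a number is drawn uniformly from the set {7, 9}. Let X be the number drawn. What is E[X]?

269/32

E[X | stage 1] = (8+9+13)/3 = 10.
E[X | stage 2] = (1+3+7+10)/4 = 21/4.
E[X | stage 3] = (7+9)/2 = 8.
By the law of total expectation,
E[X] = (3/8)·(10) + (1/8)·(21/4) + (1/2)·(8) = 269/32.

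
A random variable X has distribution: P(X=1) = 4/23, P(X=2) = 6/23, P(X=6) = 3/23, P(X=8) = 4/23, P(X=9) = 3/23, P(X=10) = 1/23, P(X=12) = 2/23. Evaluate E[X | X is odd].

P(X is odd) = 7/23.
Σ over the event: 1·4/23 + 9·3/23 = 31/23.
E[X | X is odd] = (31/23) / (7/23) = 31/7.

31/7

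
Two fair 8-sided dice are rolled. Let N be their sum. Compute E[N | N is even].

9

P(N is even) = 1/2.
Σ over the event: 2·1/64 + 4·3/64 + 6·5/64 + 8·7/64 + 10·7/64 + 12·5/64 + 14·3/64 + 16·1/64 = 9/2.
E[N | N is even] = (9/2) / (1/2) = 9.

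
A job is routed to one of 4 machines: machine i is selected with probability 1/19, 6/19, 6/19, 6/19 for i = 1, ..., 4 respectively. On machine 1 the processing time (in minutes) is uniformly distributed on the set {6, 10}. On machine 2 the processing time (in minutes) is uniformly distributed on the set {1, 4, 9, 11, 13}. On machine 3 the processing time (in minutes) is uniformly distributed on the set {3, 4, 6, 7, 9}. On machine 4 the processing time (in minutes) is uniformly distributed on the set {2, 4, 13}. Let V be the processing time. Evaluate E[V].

632/95

E[V | machine 1] = (6+10)/2 = 8.
E[V | machine 2] = (1+4+9+11+13)/5 = 38/5.
E[V | machine 3] = (3+4+6+7+9)/5 = 29/5.
E[V | machine 4] = (2+4+13)/3 = 19/3.
By the law of total expectation,
E[V] = (1/19)·(8) + (6/19)·(38/5) + (6/19)·(29/5) + (6/19)·(19/3) = 632/95.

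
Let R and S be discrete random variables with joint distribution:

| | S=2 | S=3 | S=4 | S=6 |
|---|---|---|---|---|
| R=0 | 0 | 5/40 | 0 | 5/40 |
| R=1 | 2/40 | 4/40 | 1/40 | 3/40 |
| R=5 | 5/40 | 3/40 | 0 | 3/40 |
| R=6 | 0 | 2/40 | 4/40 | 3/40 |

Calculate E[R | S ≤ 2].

P(S ≤ 2) = 7/40.
Σ R·P over the event = 1·(2/40) + 5·(5/40) = 27/40.
E[R | S ≤ 2] = (27/40) / (7/40) = 27/7.

27/7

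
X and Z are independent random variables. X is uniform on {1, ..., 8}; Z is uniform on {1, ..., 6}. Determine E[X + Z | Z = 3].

Outcomes with Z = 3: (1,3), (2,3), (3,3), (4,3), (5,3), (6,3), (7,3), (8,3), each with probability 1/48.
E[X + Z | Z = 3] = (4 + 5 + 6 + 7 + 8 + 9 + 10 + 11) / 8 = 15/2.

15/2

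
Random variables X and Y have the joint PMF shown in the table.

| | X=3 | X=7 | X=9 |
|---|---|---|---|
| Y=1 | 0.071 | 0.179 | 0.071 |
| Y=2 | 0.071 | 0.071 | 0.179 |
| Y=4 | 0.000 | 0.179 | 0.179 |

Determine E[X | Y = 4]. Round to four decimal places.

P(Y = 4) = 0.358.
Σ X·P over the event = 7·(0.179) + 9·(0.179) = 2.864.
E[X | Y = 4] = (2.864) / (0.358) = 8.0000.

8.0000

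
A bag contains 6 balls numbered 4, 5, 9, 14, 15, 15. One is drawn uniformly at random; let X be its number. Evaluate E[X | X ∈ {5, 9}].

P(X ∈ {5, 9}) = 1/3.
Σ over the event: 5·1/6 + 9·1/6 = 7/3.
E[X | X ∈ {5, 9}] = (7/3) / (1/3) = 7.

7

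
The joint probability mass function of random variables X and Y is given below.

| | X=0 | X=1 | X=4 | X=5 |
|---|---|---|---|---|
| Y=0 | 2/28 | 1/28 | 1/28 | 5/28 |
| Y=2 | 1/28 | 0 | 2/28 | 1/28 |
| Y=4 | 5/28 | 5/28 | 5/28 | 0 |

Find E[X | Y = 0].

P(Y = 0) = 9/28.
Σ X·P over the event = 0·(2/28) + 1·(1/28) + 4·(1/28) + 5·(5/28) = 15/14.
E[X | Y = 0] = (15/14) / (9/28) = 10/3.

10/3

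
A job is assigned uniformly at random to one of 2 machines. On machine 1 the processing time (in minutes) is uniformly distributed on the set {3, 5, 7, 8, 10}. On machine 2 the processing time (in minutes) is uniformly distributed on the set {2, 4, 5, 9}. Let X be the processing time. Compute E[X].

E[X | machine 1] = (3+5+7+8+10)/5 = 33/5.
E[X | machine 2] = (2+4+5+9)/4 = 5.
By the law of total expectation,
E[X] = (1/2)·(33/5) + (1/2)·(5) = 29/5.

29/5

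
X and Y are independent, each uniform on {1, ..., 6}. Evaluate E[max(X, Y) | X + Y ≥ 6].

67/13

P(X + Y ≥ 6) = 13/18.
Summing max(X,Y)·P(x,y) over outcomes with X + Y ≥ 6 gives 67/18.
E[max(X, Y) | X + Y ≥ 6] = (67/18) / (13/18) = 67/13.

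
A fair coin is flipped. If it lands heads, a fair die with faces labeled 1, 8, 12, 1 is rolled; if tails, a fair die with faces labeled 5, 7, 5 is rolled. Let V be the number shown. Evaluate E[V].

E[V | heads] = (1+8+12+1)/4 = 11/2.
E[V | tails] = (5+7+5)/3 = 17/3.
E[V] = (1/2)·(11/2) + (1/2)·(17/3) = 67/12.

67/12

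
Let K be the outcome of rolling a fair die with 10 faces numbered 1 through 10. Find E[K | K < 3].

Given K < 3, K is equally likely to be any of {1, 2}.
E[K | K < 3] = (1 + 2) / 2 = 3/2.

3/2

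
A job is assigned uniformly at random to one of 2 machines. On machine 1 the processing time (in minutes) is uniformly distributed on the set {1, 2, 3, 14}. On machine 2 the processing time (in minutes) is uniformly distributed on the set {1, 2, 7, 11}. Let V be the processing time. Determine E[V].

41/8

E[V | machine 1] = (1+2+3+14)/4 = 5.
E[V | machine 2] = (1+2+7+11)/4 = 21/4.
E[V] = (1/2)·(5) + (1/2)·(21/4) = 41/8.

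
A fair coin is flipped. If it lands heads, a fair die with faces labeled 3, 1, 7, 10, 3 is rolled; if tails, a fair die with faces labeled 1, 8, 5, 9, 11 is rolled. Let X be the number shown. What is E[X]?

29/5

E[X | heads] = (3+1+7+10+3)/5 = 24/5.
E[X | tails] = (1+8+5+9+11)/5 = 34/5.
E[X] = (1/2)·(24/5) + (1/2)·(34/5) = 29/5.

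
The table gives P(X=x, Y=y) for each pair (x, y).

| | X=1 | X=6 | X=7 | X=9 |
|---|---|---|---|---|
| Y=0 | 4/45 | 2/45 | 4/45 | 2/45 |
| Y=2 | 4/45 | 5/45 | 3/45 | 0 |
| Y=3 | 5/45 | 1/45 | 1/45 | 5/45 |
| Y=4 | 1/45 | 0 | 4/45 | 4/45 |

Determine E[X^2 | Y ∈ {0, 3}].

929/24

P(Y ∈ {0, 3}) = 8/15.
Summing X^2·P(X=x,Y=y) over the conditioning event gives 929/45.
E[X^2 | Y ∈ {0, 3}] = (929/45) / (8/15) = 929/24.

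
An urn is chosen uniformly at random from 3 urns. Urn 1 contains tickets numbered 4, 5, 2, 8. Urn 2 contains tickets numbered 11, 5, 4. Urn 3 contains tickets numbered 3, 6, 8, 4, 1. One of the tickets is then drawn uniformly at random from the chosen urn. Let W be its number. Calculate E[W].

949/180

E[W | urn 1] = (4+5+2+8)/4 = 19/4.
E[W | urn 2] = (11+5+4)/3 = 20/3.
E[W | urn 3] = (3+6+8+4+1)/5 = 22/5.
E[W] = (1/3)·(19/4) + (1/3)·(20/3) + (1/3)·(22/5) = 949/180.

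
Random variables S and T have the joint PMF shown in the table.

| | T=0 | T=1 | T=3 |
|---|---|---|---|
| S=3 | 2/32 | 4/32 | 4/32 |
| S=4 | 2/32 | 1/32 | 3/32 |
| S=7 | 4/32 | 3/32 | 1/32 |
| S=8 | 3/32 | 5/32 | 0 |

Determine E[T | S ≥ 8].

P(S ≥ 8) = 1/4.
Σ T·P over the event = 0·(3/32) + 1·(5/32) = 5/32.
E[T | S ≥ 8] = (5/32) / (1/4) = 5/8.

5/8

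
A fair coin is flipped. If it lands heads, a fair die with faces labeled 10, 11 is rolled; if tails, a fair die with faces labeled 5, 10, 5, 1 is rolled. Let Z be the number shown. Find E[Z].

E[Z | heads] = (10+11)/2 = 21/2.
E[Z | tails] = (5+10+5+1)/4 = 21/4.
By the law of total expectation,
E[Z] = (1/2)·(21/2) + (1/2)·(21/4) = 63/8.

63/8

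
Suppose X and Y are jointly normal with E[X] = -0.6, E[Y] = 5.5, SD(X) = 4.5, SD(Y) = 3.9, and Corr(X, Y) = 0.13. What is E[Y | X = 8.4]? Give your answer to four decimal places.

6.5140

The regression of Y on X has slope ρ·σ_Y/σ_X and passes through (μ_X, μ_Y).
E[Y | X=8.4] = 5.5 + (0.13)·(3.9/4.5)·(8.4 − (-0.6)) = 5.5 + (0.11267)·(9) = 6.5140.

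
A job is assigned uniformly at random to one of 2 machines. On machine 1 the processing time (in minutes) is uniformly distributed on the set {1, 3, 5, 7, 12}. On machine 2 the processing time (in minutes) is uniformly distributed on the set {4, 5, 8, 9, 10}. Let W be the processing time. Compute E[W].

E[W | machine 1] = (1+3+5+7+12)/5 = 28/5.
E[W | machine 2] = (4+5+8+9+10)/5 = 36/5.
By the law of total expectation,
E[W] = (1/2)·(28/5) + (1/2)·(36/5) = 32/5.

32/5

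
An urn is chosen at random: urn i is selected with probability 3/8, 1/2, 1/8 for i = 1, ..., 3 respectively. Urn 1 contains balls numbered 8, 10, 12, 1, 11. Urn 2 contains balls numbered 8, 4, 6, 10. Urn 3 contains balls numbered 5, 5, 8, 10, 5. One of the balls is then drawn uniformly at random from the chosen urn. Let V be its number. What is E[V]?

299/40

E[V | urn 1] = (8+10+12+1+11)/5 = 42/5.
E[V | urn 2] = (8+4+6+10)/4 = 7.
E[V | urn 3] = (5+5+8+10+5)/5 = 33/5.
E[V] = (3/8)·(42/5) + (1/2)·(7) + (1/8)·(33/5) = 299/40.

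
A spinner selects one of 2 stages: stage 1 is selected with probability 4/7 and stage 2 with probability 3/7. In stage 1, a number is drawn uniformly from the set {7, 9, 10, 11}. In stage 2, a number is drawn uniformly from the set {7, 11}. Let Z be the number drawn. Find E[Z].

64/7

E[Z | stage 1] = (7+9+10+11)/4 = 37/4.
E[Z | stage 2] = (7+11)/2 = 9.
By the law of total expectation,
E[Z] = (4/7)·(37/4) + (3/7)·(9) = 64/7.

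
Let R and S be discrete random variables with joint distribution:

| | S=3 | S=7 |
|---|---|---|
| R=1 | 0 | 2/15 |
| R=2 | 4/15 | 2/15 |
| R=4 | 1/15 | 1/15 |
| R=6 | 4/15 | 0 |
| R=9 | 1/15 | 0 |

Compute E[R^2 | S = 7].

P(S = 7) = 1/3.
Σ R^2·P over the event = 1·(2/15) + 4·(2/15) + 16·(1/15) = 26/15.
E[R^2 | S = 7] = (26/15) / (1/3) = 26/5.

26/5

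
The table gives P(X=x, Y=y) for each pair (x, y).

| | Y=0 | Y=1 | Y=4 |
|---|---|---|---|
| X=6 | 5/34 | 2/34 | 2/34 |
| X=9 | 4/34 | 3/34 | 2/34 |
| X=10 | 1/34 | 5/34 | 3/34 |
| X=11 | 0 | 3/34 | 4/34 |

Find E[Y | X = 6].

10/9

P(X = 6) = 9/34.
Σ Y·P over the event = 0·(5/34) + 1·(2/34) + 4·(2/34) = 5/17.
E[Y | X = 6] = (5/17) / (9/34) = 10/9.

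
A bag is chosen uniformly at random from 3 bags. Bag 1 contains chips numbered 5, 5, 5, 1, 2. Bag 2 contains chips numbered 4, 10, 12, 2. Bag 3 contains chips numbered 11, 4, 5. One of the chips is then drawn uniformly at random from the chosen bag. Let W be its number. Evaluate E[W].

E[W | bag 1] = (5+5+5+1+2)/5 = 18/5.
E[W | bag 2] = (4+10+12+2)/4 = 7.
E[W | bag 3] = (11+4+5)/3 = 20/3.
By the law of total expectation,
E[W] = (1/3)·(18/5) + (1/3)·(7) + (1/3)·(20/3) = 259/45.

259/45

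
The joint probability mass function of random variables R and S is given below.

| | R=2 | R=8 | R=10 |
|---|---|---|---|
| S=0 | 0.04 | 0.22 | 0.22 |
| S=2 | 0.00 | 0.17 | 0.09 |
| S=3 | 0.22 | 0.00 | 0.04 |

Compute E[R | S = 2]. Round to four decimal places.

8.6923

P(S = 2) = 0.26.
Σ R·P over the event = 8·(0.17) + 10·(0.09) = 2.26.
E[R | S = 2] = (2.26) / (0.26) = 8.6923.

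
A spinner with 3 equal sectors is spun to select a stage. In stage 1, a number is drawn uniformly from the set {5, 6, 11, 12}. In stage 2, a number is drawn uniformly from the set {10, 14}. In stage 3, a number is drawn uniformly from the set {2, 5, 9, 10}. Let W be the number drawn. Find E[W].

9

E[W | stage 1] = (5+6+11+12)/4 = 17/2.
E[W | stage 2] = (10+14)/2 = 12.
E[W | stage 3] = (2+5+9+10)/4 = 13/2.
By the law of total expectation,
E[W] = (1/3)·(17/2) + (1/3)·(12) + (1/3)·(13/2) = 9.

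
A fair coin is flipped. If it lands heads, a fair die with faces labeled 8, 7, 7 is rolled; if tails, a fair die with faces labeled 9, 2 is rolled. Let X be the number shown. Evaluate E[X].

77/12

E[X | heads] = (8+7+7)/3 = 22/3.
E[X | tails] = (9+2)/2 = 11/2.
By the law of total expectation,
E[X] = (1/2)·(22/3) + (1/2)·(11/2) = 77/12.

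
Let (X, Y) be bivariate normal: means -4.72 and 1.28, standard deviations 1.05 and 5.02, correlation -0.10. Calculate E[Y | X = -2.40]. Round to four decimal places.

For a bivariate normal, E[Y | X=x] = μ_Y + ρ·(σ_Y/σ_X)·(x − μ_X).
E[Y | X=-2.40] = 1.28 + (-0.10)·(5.02/1.05)·(-2.40 − (-4.72)) = 1.28 + (-0.4781)·(2.32) = 0.1708.

0.1708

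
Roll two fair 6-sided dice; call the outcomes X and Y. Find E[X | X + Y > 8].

Outcomes with X + Y > 8: (3,6), (4,5), (4,6), (5,4), (5,5), (5,6), (6,3), (6,4), (6,5), (6,6), each with probability 1/36.
E[X | X + Y > 8] = (3 + 4 + 4 + 5 + 5 + 5 + 6 + 6 + 6 + 6) / 10 = 5.

5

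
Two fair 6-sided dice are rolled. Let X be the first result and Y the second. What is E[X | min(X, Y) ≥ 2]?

4

P(min(X, Y) ≥ 2) = 25/36.
Summing X·P(x,y) over outcomes with min(X, Y) ≥ 2 gives 25/9.
E[X | min(X, Y) ≥ 2] = (25/9) / (25/36) = 4.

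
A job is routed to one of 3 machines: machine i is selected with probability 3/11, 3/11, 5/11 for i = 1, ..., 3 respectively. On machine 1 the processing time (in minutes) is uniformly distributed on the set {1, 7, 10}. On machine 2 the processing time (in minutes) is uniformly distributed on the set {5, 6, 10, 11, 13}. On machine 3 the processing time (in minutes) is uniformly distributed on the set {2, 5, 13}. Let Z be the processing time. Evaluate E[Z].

E[Z | machine 1] = (1+7+10)/3 = 6.
E[Z | machine 2] = (5+6+10+11+13)/5 = 9.
E[Z | machine 3] = (2+5+13)/3 = 20/3.
E[Z] = (3/11)·(6) + (3/11)·(9) + (5/11)·(20/3) = 235/33.

235/33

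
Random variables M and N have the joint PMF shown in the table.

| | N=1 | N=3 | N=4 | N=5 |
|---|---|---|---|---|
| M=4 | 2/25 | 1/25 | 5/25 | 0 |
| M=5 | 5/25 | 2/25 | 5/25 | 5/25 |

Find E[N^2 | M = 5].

P(M = 5) = 17/25.
Σ N^2·P over the event = 1·(5/25) + 9·(2/25) + 16·(5/25) + 25·(5/25) = 228/25.
E[N^2 | M = 5] = (228/25) / (17/25) = 228/17.

228/17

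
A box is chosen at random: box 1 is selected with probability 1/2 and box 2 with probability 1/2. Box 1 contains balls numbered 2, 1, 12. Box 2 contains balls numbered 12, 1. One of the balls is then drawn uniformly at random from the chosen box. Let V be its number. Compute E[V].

23/4

E[V | box 1] = (2+1+12)/3 = 5.
E[V | box 2] = (12+1)/2 = 13/2.
By the law of total expectation,
E[V] = (1/2)·(5) + (1/2)·(13/2) = 23/4.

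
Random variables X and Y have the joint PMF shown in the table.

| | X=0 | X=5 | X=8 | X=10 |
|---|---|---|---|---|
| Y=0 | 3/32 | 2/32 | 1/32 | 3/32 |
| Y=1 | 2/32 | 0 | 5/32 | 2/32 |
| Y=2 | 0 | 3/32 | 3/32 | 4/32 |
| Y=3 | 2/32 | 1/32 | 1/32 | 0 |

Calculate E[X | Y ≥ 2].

46/7

P(Y ≥ 2) = 7/16.
Σ X·P over the event = 0·(2/32) + 5·(3/32) + 5·(1/32) + 8·(3/32) + 8·(1/32) + 10·(4/32) = 23/8.
E[X | Y ≥ 2] = (23/8) / (7/16) = 46/7.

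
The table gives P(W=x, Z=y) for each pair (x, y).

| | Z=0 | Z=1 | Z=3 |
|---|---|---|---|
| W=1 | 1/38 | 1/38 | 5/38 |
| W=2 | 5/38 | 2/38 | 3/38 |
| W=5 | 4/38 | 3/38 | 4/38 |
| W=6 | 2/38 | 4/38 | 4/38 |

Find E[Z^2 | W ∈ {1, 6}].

86/17

P(W ∈ {1, 6}) = 17/38.
Σ Z^2·P over the event = 0·(1/38) + 1·(1/38) + 9·(5/38) + 0·(2/38) + 1·(4/38) + 9·(4/38) = 43/19.
E[Z^2 | W ∈ {1, 6}] = (43/19) / (17/38) = 86/17.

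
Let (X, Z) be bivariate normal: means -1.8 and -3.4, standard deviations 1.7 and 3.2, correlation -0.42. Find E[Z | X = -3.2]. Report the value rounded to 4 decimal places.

-2.2932

E[Z | X=x] = μ_Z + ρ(σ_Z/σ_X)(x − μ_X) for jointly normal variables.
E[Z | X=-3.2] = -3.4 + (-0.42)·(3.2/1.7)·(-3.2 − (-1.8)) = -3.4 + (-0.79059)·(-1.4) = -2.2932.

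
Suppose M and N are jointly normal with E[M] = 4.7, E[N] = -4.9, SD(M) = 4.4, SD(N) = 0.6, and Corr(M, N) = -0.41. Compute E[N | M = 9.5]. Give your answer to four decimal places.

-5.1684

The regression of N on M has slope ρ·σ_N/σ_M and passes through (μ_M, μ_N).
E[N | M=9.5] = -4.9 + (-0.41)·(0.6/4.4)·(9.5 − (4.7)) = -4.9 + (-0.055909)·(4.8) = -5.1684.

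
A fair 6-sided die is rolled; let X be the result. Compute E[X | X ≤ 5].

3

Given X ≤ 5, X is equally likely to be any of {1, 2, 3, 4, 5}.
E[X | X ≤ 5] = (1 + 2 + 3 + 4 + 5) / 5 = 3.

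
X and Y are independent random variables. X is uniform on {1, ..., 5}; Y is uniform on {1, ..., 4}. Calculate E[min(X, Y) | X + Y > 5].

Outcomes with X + Y > 5: (2,4), (3,3), (3,4), (4,2), (4,3), (4,4), (5,1), (5,2), (5,3), (5,4), each with probability 1/20.
E[min(X, Y) | X + Y > 5] = (2 + 3 + 3 + 2 + 3 + 4 + 1 + 2 + 3 + 4) / 10 = 27/10.

27/10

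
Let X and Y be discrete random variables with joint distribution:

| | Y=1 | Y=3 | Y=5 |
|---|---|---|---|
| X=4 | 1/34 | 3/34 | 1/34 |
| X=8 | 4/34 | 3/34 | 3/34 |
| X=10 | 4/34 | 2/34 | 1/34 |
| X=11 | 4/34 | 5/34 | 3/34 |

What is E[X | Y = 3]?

P(Y = 3) = 13/34.
Σ X·P over the event = 4·(3/34) + 8·(3/34) + 10·(2/34) + 11·(5/34) = 111/34.
E[X | Y = 3] = (111/34) / (13/34) = 111/13.

111/13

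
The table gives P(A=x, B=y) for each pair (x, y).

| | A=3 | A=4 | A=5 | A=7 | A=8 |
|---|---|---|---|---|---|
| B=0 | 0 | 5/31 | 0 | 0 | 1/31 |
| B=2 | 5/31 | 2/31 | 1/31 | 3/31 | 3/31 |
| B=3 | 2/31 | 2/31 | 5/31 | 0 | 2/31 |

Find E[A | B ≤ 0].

P(B ≤ 0) = 6/31.
Summing A·P(A=x,B=y) over the conditioning event gives 28/31.
E[A | B ≤ 0] = (28/31) / (6/31) = 14/3.

14/3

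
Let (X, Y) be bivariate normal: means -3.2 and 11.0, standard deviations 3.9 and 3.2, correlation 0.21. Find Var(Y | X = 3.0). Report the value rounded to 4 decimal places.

Var(Y | X=x) = (1 − ρ²)·σ_Y².
Var(Y | X=3.0) = (3.2)²·(1 − (0.21)²) = 10.24·0.9559 = 9.7884.

9.7884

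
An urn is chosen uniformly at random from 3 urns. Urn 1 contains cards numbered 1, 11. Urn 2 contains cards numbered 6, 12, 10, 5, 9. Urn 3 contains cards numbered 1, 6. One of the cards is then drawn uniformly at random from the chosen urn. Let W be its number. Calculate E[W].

179/30

E[W | urn 1] = (1+11)/2 = 6.
E[W | urn 2] = (6+12+10+5+9)/5 = 42/5.
E[W | urn 3] = (1+6)/2 = 7/2.
By the law of total expectation,
E[W] = (1/3)·(6) + (1/3)·(42/5) + (1/3)·(7/2) = 179/30.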